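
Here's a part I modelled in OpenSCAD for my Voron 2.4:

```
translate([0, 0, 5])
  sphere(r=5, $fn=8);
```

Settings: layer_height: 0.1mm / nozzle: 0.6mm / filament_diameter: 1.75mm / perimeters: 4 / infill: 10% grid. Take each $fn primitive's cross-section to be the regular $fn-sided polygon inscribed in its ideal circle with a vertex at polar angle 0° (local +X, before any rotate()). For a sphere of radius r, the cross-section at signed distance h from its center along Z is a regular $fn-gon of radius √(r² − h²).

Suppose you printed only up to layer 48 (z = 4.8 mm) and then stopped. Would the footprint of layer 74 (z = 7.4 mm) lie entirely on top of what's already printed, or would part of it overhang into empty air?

entirely on top

Compare the two slices. At z = 4.8: the r=5 sphere slices to a regular 8-gon of circumradius 4.996 (√(r²−h²) with h=0.2 from center) (area = (8/2)·4.996²·sin(360°/8) = 70.60 mm²). At z = 7.4: the r=5 sphere slices to a regular 8-gon of circumradius 4.386 (√(r²−h²) with h=2.4 from center) (area = (8/2)·4.386²·sin(360°/8) = 54.42 mm²). Checking containment: the cross-section at z = 7.4 is a subset of the cross-section at z = 4.8.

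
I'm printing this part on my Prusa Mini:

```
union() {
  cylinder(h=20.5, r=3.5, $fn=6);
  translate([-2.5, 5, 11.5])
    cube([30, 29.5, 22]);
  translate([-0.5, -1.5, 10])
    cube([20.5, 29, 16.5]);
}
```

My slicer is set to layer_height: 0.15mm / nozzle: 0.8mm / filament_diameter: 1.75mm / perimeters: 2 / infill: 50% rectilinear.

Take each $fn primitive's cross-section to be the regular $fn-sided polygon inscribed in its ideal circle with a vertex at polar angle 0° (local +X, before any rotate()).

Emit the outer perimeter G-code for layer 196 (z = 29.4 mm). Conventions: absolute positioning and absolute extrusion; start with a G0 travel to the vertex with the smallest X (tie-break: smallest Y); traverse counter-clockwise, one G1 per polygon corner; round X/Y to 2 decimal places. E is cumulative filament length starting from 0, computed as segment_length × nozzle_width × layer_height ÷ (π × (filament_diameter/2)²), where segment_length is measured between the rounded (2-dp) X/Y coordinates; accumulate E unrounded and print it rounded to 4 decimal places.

At z = 29.4 mm: the cylinder is not intersected at this z (z outside [0, 20.5]); the 30×29.5 cube at (-2.5, 5) contributes its full rectangle; the cube at (-0.5, -1.5) does not reach this height (z outside [10, 26.5]); Taking the union: only the 30×29.5 cube at (-2.5, 5) is present, so the union is just that shape — 1 connected region. The outline is a single polygon with 4 vertices. Extrusion per mm of travel: 0.8 × 0.15 / (π × 0.875²) = 0.049890. Accumulating E over each segment gives final E = 5.9369.

G0 X-2.50 Y5.00 Z29.40
G1 X27.50 Y5.00 E1.4967
G1 X27.50 Y34.50 E2.9685
G1 X-2.50 Y34.50 E4.4652
G1 X-2.50 Y5.00 E5.9369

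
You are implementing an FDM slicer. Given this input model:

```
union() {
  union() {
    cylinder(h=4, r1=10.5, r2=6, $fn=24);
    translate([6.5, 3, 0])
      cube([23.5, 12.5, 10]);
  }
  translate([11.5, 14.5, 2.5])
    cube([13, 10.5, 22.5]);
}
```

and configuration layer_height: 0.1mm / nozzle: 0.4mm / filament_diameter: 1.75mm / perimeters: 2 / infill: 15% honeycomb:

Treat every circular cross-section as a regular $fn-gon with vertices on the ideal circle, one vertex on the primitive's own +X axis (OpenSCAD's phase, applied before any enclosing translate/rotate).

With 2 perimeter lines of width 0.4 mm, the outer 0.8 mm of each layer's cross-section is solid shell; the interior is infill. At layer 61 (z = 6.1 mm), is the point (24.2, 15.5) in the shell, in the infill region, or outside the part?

At z = 6.1 mm: the cone is absent (z outside [0, 4]); the cube at (6.5, 3) is present — its section is the full 23.5×12.5 rectangle; Merging all regions: only the 23.5×12.5 cube at (6.5, 3) is present, so the union is just that shape — 1 connected region; the cube at (11.5, 14.5) (footprint 13×10.5) is included at this height; Taking the union: the regions partially overlap (shared area 13.00 mm²), so overlapping operands fuse into one piece — 1 connected region. Overall, the cross-section is a single solid region. The nearest boundary edge runs (24.50, 25.00)→(24.50, 15.50); distance from the point to it = 0.30 mm. The point is inside the cross-section, 0.30 mm from the nearest boundary — within the 0.8 mm shell band (2 × 0.4).

shell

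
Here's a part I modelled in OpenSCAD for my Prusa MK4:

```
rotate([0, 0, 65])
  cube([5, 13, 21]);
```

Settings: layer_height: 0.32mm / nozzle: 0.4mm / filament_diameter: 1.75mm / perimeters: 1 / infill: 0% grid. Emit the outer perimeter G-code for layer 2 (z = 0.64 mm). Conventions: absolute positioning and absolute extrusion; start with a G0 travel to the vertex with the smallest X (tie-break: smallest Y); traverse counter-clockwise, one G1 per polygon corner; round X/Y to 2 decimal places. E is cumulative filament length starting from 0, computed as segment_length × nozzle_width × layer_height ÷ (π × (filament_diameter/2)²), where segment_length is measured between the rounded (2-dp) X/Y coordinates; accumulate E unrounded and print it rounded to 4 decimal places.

At z = 0.64 mm: the 5×13 cube contributes its full rectangle; (whole slice rotated 65° about Z — lengths, areas and connectivity unchanged). The outline is a single polygon with 4 vertices. Extrusion per mm of travel: 0.4 × 0.32 / (π × 0.875²) = 0.053216. Accumulating E over each segment gives final E = 1.9158.

G0 X-11.78 Y5.49 Z0.64
G1 X0.00 Y0.00 E0.6916
G1 X2.11 Y4.53 E0.9576
G1 X-9.67 Y10.03 E1.6494
G1 X-11.78 Y5.49 E1.9158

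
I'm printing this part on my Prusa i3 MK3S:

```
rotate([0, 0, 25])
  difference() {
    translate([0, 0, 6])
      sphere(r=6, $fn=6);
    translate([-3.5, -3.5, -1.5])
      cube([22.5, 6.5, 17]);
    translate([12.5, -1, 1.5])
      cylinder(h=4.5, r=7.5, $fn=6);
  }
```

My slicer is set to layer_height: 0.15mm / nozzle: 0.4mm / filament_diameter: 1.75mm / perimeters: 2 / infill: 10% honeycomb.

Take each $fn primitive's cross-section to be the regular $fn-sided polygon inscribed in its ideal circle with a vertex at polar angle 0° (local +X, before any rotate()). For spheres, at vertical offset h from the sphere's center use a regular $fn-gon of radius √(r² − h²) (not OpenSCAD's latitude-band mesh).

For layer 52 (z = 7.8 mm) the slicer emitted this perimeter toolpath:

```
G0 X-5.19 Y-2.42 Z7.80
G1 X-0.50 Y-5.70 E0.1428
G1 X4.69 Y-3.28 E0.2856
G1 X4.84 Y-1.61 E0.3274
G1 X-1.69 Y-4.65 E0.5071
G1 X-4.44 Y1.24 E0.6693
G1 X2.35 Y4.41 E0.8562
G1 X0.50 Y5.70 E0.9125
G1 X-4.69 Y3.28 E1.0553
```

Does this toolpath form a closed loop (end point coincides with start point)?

no

Start point (G0): (-5.19, -2.42). End point (last G1): the path does not return to the start — open.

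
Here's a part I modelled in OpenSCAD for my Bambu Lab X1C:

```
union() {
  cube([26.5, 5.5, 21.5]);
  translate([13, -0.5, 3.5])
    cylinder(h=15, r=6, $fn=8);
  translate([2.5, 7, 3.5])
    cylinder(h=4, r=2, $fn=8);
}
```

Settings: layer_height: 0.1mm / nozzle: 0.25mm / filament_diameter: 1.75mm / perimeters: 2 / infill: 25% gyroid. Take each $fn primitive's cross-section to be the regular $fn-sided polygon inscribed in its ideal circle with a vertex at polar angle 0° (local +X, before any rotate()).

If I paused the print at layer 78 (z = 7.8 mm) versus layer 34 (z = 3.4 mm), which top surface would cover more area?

layer 78 (z = 7.8 mm)

Layer 78 (z = 7.8): the 26.5×5.5 cube contributes its full rectangle (area 145.75 mm²); the r=6 cylinder at (13, -0.5) contributes a regular 8-gon of circumradius 6 (area = (8/2)·6.000²·sin(360°/8) = 101.82 mm²); the cylinder at (2.5, 7) does not reach this height (z outside [3.5, 7.5]); Combining (union): the regions partially overlap — summed areas 247.57 mm² minus the doubly-counted overlap 45.02 mm² gives 202.56 mm² — area = 202.56 mm². So its area = 202.56 mm². Layer 34 (z = 3.4): the cube (footprint 26.5×5.5) is included at this height (area 145.75 mm²); the cylinder at (13, -0.5) is not intersected at this z (z outside [3.5, 18.5]); the cylinder at (2.5, 7) is not intersected at this z (z outside [3.5, 7.5]); Merging all regions: only the 26.5×5.5 cube is present, so the union is just that shape — area = 145.75 mm². So its area = 145.75 mm². Layer 78 is larger (202.56 vs 145.75 mm²).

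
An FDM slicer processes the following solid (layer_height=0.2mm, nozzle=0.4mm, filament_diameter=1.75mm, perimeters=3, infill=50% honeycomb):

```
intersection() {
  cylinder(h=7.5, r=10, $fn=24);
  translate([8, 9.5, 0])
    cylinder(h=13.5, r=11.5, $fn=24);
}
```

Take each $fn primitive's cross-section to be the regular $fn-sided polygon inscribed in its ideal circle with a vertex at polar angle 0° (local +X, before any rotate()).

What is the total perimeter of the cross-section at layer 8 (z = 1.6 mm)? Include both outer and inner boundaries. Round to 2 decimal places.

40.60 mm

At z = 1.6 mm: the r=10 cylinder gives a regular 24-gon of circumradius 10 (constant along its height) (perimeter = 2·24·10.000·sin(180°/24) = 62.65 mm); the cylinder at (8, 9.5): section is a regular 24-gon, circumradius r=11.5 (perimeter = 2·24·11.500·sin(180°/24) = 72.05 mm); Taking the intersection: the r=11.5 cylinder at (8, 9.5) partially overlaps the r=10 cylinder; clipping to the common part keeps 108.70 mm² — boundary = 40.60 mm. Overall, the cross-section is a single solid region. Total boundary length (outer) = 40.60 mm.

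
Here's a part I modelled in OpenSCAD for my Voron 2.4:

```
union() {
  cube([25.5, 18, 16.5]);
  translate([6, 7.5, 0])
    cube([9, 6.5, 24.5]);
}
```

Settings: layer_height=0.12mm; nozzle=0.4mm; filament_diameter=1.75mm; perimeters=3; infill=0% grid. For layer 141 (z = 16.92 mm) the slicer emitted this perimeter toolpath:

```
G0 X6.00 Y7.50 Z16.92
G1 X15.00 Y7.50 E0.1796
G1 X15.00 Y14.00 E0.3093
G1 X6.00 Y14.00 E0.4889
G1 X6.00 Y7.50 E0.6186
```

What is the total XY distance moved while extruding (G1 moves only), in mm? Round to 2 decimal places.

Sum the Euclidean lengths of each G1 segment: total = 31.00 mm.

31.00 mm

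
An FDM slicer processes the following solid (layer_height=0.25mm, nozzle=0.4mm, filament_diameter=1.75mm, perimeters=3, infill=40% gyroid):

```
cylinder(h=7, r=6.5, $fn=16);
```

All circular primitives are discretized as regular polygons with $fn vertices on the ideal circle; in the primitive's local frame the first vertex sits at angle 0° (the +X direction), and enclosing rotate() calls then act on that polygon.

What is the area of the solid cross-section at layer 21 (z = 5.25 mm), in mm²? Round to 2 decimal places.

129.35 mm²

At z = 5.25 mm: the r=6.5 cylinder contributes a regular 16-gon of circumradius 6.5 (area = (16/2)·6.500²·sin(360°/16) = 129.35 mm²). Overall, the cross-section is a single solid region. Net area = 129.35 mm².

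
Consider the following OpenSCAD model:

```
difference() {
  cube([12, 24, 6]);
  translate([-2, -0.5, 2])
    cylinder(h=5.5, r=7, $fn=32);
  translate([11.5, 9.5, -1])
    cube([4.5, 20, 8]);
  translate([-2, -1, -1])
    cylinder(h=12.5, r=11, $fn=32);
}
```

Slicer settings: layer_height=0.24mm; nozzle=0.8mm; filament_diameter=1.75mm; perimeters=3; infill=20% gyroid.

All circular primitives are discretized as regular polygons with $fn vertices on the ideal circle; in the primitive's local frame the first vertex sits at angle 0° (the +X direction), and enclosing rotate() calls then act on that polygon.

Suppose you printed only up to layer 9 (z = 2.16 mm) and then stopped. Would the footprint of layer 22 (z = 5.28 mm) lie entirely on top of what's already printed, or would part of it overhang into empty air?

entirely on top

Compare the two slices. At z = 2.16: the cube is present — its section is the full 12×24 rectangle (area 288.00 mm²); the cylinder at (-2, -0.5): section is a regular 32-gon, circumradius r=7 (area = (32/2)·7.000²·sin(360°/32) = 152.95 mm²); the cube at (11.5, 9.5) (footprint 4.5×20) is included at this height (area 90.00 mm²); the cylinder at (-2, -1): section is a regular 32-gon, circumradius r=11 (area = (32/2)·11.000²·sin(360°/32) = 377.69 mm²); After the difference (first − rest): starting from the 12×24 cube (288.00 mm²), the r=7 cylinder at (-2, -0.5) partially overlaps it — only the 21.99 mm² overlap (of its 152.95 mm²) is removed, clipping the outline; the 4.5×20 cube at (11.5, 9.5) partially overlaps it — only the 7.25 mm² overlap (of its 90.00 mm²) is removed, clipping the outline; the r=11 cylinder at (-2, -1) partially overlaps it — only the 41.68 mm² overlap (of its 377.69 mm²) is removed, clipping the outline — area = 217.08 mm². At z = 5.28: the 12×24 cube contributes its full rectangle (area 288.00 mm²); the r=7 cylinder at (-2, -0.5) contributes a regular 32-gon of circumradius 7 (area = (32/2)·7.000²·sin(360°/32) = 152.95 mm²); the cube at (11.5, 9.5) is present — its section is the full 4.5×20 rectangle (area 90.00 mm²); the r=11 cylinder at (-2, -1) gives a regular 32-gon of circumradius 11 (constant along its height) (area = (32/2)·11.000²·sin(360°/32) = 377.69 mm²); Taking the first minus the rest: starting from the 12×24 cube (288.00 mm²), the r=7 cylinder at (-2, -0.5) partially overlaps it — only the 21.99 mm² overlap (of its 152.95 mm²) is removed, clipping the outline; the 4.5×20 cube at (11.5, 9.5) partially overlaps it — only the 7.25 mm² overlap (of its 90.00 mm²) is removed, clipping the outline; the r=11 cylinder at (-2, -1) partially overlaps it — only the 41.68 mm² overlap (of its 377.69 mm²) is removed, clipping the outline — area = 217.08 mm². Checking containment: the cross-section at z = 5.28 is a subset of the cross-section at z = 2.16.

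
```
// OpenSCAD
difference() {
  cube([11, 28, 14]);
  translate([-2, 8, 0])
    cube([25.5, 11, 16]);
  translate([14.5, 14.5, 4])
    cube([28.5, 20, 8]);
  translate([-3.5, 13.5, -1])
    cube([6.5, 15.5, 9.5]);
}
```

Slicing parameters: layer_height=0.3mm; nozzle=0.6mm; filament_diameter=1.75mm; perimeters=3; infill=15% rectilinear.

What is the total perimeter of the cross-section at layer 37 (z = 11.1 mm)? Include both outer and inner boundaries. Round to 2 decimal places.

At z = 11.1 mm: the cube is present — its section is the full 11×28 rectangle (perimeter 78.00 mm); the cube at (-2, 8) (footprint 25.5×11) is included at this height (perimeter 73.00 mm); the 28.5×20 cube at (14.5, 14.5) contributes its full rectangle (perimeter 97.00 mm); the cube at (-3.5, 13.5) is absent (z outside [-1, 8.5]); After the difference (first − rest): starting from the 11×28 cube, the 25.5×11 cube at (-2, 8) partially overlaps it — only the 121.00 mm² overlap (of its 280.50 mm²) is removed, clipping the outline; the 28.5×20 cube at (14.5, 14.5) misses the remaining region (no effect) — boundary = 78.00 mm. Overall, the cross-section has 2 separate islands. Total boundary length (outer) = 78.00 mm.

78.00 mm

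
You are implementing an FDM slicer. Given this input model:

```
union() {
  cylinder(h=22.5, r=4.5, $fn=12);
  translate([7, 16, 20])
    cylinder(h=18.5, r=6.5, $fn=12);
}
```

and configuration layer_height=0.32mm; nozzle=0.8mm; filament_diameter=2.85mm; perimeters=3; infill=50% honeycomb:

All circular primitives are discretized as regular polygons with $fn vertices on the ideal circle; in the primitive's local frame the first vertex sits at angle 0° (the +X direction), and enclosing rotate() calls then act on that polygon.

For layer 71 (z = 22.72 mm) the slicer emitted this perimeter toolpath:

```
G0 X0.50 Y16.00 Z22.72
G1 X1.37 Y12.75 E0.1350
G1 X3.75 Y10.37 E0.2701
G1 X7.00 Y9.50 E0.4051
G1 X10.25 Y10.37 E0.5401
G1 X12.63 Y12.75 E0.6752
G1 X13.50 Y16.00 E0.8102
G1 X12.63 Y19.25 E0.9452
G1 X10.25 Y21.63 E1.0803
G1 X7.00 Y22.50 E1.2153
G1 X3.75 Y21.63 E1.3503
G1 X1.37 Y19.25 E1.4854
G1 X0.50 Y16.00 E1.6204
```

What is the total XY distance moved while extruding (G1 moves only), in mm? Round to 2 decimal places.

40.38 mm

Sum the Euclidean lengths of each G1 segment: total = 40.38 mm.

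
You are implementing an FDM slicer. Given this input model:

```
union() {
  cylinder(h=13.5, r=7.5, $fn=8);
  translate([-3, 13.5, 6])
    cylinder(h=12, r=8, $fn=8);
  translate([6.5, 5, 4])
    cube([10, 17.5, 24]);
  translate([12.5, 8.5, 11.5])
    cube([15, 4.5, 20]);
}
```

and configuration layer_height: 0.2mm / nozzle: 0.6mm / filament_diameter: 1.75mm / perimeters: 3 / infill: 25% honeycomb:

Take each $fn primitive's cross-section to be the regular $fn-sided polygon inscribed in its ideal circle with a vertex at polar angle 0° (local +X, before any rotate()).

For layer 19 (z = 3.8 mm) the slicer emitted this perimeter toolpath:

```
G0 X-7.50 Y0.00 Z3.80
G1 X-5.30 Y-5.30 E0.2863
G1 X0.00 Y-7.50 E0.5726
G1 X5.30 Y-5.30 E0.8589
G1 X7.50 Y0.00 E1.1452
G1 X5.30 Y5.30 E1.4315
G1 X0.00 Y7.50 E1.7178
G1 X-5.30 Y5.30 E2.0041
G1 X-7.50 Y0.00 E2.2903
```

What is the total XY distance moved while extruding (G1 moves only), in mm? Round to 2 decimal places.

Sum the Euclidean lengths of each G1 segment: total = 45.91 mm.

45.91 mm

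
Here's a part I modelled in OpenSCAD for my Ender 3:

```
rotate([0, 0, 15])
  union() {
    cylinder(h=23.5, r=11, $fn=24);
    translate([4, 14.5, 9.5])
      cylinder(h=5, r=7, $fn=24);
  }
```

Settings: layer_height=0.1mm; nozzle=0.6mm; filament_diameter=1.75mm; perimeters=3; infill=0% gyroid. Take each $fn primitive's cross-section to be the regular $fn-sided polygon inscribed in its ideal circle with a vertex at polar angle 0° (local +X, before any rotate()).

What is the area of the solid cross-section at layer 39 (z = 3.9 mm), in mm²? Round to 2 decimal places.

At z = 3.9 mm: the r=11 cylinder gives a regular 24-gon of circumradius 11 (constant along its height) (area = (24/2)·11.000²·sin(360°/24) = 375.81 mm²); the cylinder at (4, 14.5) is not intersected at this z (z outside [9.5, 14.5]); Taking the union: only the r=11 cylinder is present, so the union is just that shape — area = 375.81 mm²; (rotated 15° about Z; rotation is an isometry so areas/perimeters/island counts are preserved). Overall, the cross-section is a single solid region. Net area = 375.81 mm².

375.81 mm²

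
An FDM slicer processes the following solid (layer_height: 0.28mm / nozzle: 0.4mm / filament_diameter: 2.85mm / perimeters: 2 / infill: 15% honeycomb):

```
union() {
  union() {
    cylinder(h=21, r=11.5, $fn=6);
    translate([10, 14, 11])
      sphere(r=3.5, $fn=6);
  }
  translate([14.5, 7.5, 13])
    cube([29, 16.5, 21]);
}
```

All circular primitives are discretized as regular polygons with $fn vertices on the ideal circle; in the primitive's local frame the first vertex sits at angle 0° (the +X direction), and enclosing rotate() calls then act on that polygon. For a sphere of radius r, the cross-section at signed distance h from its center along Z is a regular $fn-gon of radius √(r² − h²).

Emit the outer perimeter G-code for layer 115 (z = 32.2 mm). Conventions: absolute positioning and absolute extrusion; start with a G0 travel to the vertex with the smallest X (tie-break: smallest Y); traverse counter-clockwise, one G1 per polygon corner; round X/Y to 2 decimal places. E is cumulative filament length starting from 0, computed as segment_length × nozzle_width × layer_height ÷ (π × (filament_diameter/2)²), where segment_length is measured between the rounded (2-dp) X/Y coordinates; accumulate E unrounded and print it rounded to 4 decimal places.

G0 X14.50 Y7.50 Z32.20
G1 X43.50 Y7.50 E0.5091
G1 X43.50 Y24.00 E0.7988
G1 X14.50 Y24.00 E1.3080
G1 X14.50 Y7.50 E1.5976

At z = 32.2 mm: the cylinder is absent (z outside [0, 21]); the sphere at (10, 14) is not intersected at this z (|z−center|=21.200 > r=3.5); Taking the union: nothing is present at this height; the cube at (14.5, 7.5) (footprint 29×16.5) is included at this height; Taking the union: only the 29×16.5 cube at (14.5, 7.5) is present, so the union is just that shape — 1 connected region. The outline is a single polygon with 4 vertices. Extrusion per mm of travel: 0.4 × 0.28 / (π × 1.425²) = 0.017557. Accumulating E over each segment gives final E = 1.5976.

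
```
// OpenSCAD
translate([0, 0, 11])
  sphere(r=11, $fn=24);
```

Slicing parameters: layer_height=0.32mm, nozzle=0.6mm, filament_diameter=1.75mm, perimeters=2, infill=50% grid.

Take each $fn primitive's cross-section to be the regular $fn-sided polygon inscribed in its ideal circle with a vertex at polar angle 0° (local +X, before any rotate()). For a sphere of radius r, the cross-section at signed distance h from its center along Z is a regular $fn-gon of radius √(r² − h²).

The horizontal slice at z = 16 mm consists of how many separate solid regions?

1

At z = 16 mm: the r=11 sphere contributes a regular 24-gon of circumradius √(11²−5²) = 9.798. The result has 1 disconnected region.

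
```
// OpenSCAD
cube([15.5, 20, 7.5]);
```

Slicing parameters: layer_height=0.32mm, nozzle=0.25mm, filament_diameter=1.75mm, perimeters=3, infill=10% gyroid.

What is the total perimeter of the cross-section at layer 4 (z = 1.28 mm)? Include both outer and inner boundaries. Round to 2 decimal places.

At z = 1.28 mm: the cube is present — its section is the full 15.5×20 rectangle (perimeter 71.00 mm). Overall, the cross-section is a single solid region. Total boundary length (outer) = 71.00 mm.

71.00 mm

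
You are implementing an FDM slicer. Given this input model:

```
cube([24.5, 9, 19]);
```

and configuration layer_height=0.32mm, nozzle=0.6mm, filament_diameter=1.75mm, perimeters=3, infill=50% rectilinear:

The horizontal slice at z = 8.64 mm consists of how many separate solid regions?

At z = 8.64 mm: the cube (footprint 24.5×9) is included at this height. The result has 1 disconnected region.

1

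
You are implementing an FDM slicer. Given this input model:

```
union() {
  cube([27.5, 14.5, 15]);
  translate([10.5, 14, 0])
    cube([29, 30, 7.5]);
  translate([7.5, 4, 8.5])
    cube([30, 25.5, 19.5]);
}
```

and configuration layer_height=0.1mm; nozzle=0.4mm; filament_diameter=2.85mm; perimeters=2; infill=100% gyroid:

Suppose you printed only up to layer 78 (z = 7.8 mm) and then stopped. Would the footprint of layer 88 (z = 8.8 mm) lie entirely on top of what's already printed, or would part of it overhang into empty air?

Compare the two slices. At z = 7.8: the 27.5×14.5 cube contributes its full rectangle (area 398.75 mm²); the cube at (10.5, 14) is absent (z outside [0, 7.5]); the cube at (7.5, 4) does not reach this height (z outside [8.5, 28]); Merging all regions: only the 27.5×14.5 cube is present, so the union is just that shape — area = 398.75 mm². At z = 8.8: the cube (footprint 27.5×14.5) is included at this height (area 398.75 mm²); the cube at (10.5, 14) is absent (z outside [0, 7.5]); the 30×25.5 cube at (7.5, 4) contributes its full rectangle (area 765.00 mm²); Merging all regions: the regions partially overlap — summed areas 1163.75 mm² minus the doubly-counted overlap 210.00 mm² gives 953.75 mm² — area = 953.75 mm². Checking containment: at z = 8.8 the cross-section extends beyond the z = 7.8 cross-section by about 555.00 mm².

part overhangs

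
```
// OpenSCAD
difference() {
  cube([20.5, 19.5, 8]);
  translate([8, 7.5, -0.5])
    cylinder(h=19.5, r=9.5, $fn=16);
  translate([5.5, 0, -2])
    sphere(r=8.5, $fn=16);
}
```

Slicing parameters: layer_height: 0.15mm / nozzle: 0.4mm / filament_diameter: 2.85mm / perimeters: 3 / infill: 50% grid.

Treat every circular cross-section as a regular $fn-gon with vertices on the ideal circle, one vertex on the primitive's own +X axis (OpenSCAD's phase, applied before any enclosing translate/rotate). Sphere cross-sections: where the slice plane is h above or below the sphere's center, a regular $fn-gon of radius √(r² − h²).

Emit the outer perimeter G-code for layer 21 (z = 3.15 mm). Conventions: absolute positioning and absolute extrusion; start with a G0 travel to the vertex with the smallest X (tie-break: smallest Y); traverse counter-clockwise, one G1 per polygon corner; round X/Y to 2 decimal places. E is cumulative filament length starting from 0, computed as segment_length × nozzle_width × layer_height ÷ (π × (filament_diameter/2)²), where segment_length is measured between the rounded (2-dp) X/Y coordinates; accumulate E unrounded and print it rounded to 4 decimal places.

G0 X0.00 Y12.30 Z3.15
G1 X1.28 Y14.22 E0.0217
G1 X4.36 Y16.28 E0.0566
G1 X8.00 Y17.00 E0.0915
G1 X11.64 Y16.28 E0.1264
G1 X14.72 Y14.22 E0.1612
G1 X16.78 Y11.14 E0.1961
G1 X17.50 Y7.50 E0.2309
G1 X16.78 Y3.86 E0.2658
G1 X14.72 Y0.78 E0.3007
G1 X13.55 Y0.00 E0.3139
G1 X20.50 Y0.00 E0.3793
G1 X20.50 Y19.50 E0.5627
G1 X0.00 Y19.50 E0.7555
G1 X0.00 Y12.30 E0.8232

At z = 3.15 mm: the cube is present — its section is the full 20.5×19.5 rectangle; the cylinder at (8, 7.5): section is a regular 16-gon, circumradius r=9.5; the sphere at (5.5, 0): section is a regular 16-gon, circumradius = √(r²−h²) = √(8.5²−5.15²) = 6.762; After the difference (first − rest): starting from the 20.5×19.5 cube, the r=9.5 cylinder at (8, 7.5) partially overlaps it — only the 252.76 mm² overlap (of its 276.30 mm²) is removed, clipping the outline; the r=8.5 sphere at (5.5, 0) partially overlaps it — only the 2.69 mm² overlap (of its 139.99 mm²) is removed, clipping the outline — 1 connected region. The outline is a single polygon with 14 vertices. Extrusion per mm of travel: 0.4 × 0.15 / (π × 1.425²) = 0.009405. Accumulating E over each segment gives final E = 0.8232.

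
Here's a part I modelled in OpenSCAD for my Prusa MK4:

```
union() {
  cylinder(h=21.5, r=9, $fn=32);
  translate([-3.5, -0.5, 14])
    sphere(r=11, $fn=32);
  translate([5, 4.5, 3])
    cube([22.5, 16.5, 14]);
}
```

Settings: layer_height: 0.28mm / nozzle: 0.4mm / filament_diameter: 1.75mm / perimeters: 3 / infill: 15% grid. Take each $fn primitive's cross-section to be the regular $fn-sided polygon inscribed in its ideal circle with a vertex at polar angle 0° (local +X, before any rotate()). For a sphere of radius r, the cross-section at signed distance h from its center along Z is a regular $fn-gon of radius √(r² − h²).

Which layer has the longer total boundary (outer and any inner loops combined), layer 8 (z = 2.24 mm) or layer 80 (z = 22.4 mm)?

Layer 8 (z = 2.24): the r=9 cylinder contributes a regular 32-gon of circumradius 9 (perimeter = 2·32·9.000·sin(180°/32) = 56.46 mm); the sphere at (-3.5, -0.5) is absent (|z−center|=11.760 > r=11); the cube at (5, 4.5) is absent (z outside [3, 17]); Merging all regions: only the r=9 cylinder is present, so the union is just that shape — boundary = 56.46 mm. So its perimeter = 56.46 mm. Layer 80 (z = 22.4): the cylinder does not reach this height (z outside [0, 21.5]); the r=11 sphere at (-3.5, -0.5) contributes a regular 32-gon of circumradius √(11²−8.4²) = 7.102 (perimeter = 2·32·7.102·sin(180°/32) = 44.55 mm); the cube at (5, 4.5) does not reach this height (z outside [3, 17]); Taking the union: only the r=11 sphere at (-3.5, -0.5) is present, so the union is just that shape — boundary = 44.55 mm. So its perimeter = 44.55 mm. Layer 8 is larger (56.46 vs 44.55 mm).

layer 8 (z = 2.24 mm)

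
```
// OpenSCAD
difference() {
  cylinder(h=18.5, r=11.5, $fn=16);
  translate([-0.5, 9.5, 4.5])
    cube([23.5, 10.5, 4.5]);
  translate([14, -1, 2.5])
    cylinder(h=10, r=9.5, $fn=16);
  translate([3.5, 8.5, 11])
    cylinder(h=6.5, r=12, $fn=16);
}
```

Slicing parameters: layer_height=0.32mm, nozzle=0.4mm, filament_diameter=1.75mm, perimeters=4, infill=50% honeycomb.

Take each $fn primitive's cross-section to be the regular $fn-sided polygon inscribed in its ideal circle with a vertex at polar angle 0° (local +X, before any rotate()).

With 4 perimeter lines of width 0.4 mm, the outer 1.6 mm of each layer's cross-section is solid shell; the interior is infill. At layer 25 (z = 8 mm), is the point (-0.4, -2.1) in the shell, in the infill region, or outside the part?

infill

At z = 8 mm: the r=11.5 cylinder gives a regular 16-gon of circumradius 11.5 (constant along its height); the cube at (-0.5, 9.5) (footprint 23.5×10.5) is included at this height; the r=9.5 cylinder at (14, -1) gives a regular 16-gon of circumradius 9.5 (constant along its height); the cylinder at (3.5, 8.5) is not intersected at this z (z outside [11, 17.5]); Subtracting the remaining from the first: starting from the r=11.5 cylinder, the 23.5×10.5 cube at (-0.5, 9.5) partially overlaps it — only the 8.80 mm² overlap (of its 246.75 mm²) is removed, clipping the outline; the r=9.5 cylinder at (14, -1) partially overlaps it — only the 70.14 mm² overlap (of its 276.30 mm²) is removed, clipping the outline — 1 connected region. Overall, the cross-section is a single solid region. The nearest boundary edge runs (4.50, -1.00)→(5.22, -4.64); distance from the point to it = 5.02 mm. The point is inside the cross-section and 5.02 mm from the nearest boundary — more than the 1.6 mm shell width (4 × 0.4), so it's in the infill interior.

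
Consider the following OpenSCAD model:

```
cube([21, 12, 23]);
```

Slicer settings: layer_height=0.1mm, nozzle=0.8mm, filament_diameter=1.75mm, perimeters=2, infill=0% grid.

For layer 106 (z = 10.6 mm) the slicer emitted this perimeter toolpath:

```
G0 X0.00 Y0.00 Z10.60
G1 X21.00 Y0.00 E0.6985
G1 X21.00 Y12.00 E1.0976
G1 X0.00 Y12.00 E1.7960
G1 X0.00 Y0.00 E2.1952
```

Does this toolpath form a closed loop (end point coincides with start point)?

yes

Start point (G0): (0.00, 0.00). End point (last G1): the path returns to the start — closed.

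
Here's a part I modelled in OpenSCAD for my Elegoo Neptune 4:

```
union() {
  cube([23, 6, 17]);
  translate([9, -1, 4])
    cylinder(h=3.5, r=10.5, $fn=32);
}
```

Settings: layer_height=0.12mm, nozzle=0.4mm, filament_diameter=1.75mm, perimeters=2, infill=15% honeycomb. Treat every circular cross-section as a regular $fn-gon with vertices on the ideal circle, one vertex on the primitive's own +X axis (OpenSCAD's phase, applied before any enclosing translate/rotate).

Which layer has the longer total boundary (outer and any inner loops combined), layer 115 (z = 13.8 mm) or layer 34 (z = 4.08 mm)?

Layer 115 (z = 13.8): the cube (footprint 23×6) is included at this height (perimeter 58.00 mm); the cylinder at (9, -1) is absent (z outside [4, 7.5]); Taking the union: only the 23×6 cube is present, so the union is just that shape — boundary = 58.00 mm. So its perimeter = 58.00 mm. Layer 34 (z = 4.08): the cube (footprint 23×6) is included at this height (perimeter 58.00 mm); the r=10.5 cylinder at (9, -1) contributes a regular 32-gon of circumradius 10.5 (perimeter = 2·32·10.500·sin(180°/32) = 65.87 mm); Taking the union: the regions partially overlap (shared area 109.96 mm²), so the edge portions inside another operand are dropped and the merged outline is re-measured after clipping — boundary = 75.83 mm. So its perimeter = 75.83 mm. Layer 34 is larger (75.83 vs 58.00 mm).

layer 34 (z = 4.08 mm)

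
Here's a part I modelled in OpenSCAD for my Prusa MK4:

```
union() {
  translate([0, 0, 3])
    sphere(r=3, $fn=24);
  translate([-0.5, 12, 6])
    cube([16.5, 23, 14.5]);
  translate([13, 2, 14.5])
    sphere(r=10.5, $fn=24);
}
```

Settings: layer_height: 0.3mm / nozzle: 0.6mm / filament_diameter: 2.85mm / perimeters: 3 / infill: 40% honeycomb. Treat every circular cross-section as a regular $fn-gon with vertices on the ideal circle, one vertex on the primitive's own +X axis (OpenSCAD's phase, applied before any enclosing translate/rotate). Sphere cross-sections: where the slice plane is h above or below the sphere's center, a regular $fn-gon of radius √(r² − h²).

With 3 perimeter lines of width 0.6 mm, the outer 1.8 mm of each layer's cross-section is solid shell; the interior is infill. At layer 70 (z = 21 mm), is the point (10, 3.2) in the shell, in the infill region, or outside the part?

infill

At z = 21 mm: the sphere is not intersected at this z (|z−center|=18.000 > r=3); the cube at (-0.5, 12) is not intersected at this z (z outside [6, 20.5]); the sphere at (13, 2): section is a regular 24-gon, circumradius = √(r²−h²) = √(10.5²−6.5²) = 8.246; Taking the union: only the r=10.5 sphere at (13, 2) is present, so the union is just that shape — 1 connected region. Overall, the cross-section is a single solid region. The nearest boundary edge runs (5.86, 6.12)→(5.03, 4.13); distance from the point to it = 4.94 mm. The point is inside the cross-section and 4.94 mm from the nearest boundary — more than the 1.8 mm shell width (3 × 0.6), so it's in the infill interior.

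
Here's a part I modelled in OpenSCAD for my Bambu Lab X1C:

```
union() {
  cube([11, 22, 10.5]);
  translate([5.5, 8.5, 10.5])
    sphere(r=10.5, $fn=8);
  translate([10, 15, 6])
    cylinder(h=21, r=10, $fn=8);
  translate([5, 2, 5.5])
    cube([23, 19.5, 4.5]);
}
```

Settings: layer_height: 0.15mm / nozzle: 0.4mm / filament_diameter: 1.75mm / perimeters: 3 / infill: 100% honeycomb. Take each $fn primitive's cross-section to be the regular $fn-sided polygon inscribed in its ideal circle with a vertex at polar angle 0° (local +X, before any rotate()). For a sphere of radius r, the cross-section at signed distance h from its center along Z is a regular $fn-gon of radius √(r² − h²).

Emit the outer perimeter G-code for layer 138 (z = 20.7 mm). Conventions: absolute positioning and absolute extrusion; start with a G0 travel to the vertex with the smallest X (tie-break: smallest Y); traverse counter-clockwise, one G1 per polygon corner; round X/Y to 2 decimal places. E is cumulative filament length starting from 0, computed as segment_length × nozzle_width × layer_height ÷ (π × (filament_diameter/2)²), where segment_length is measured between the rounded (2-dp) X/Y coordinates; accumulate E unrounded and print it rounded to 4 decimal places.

G0 X0.00 Y15.00 Z20.70
G1 X2.93 Y7.93 E0.1909
G1 X3.31 Y7.77 E0.2012
G1 X3.74 Y6.74 E0.2290
G1 X5.50 Y6.01 E0.2766
G1 X6.53 Y6.44 E0.3044
G1 X10.00 Y5.00 E0.3981
G1 X17.07 Y7.93 E0.5890
G1 X20.00 Y15.00 E0.7799
G1 X17.07 Y22.07 E0.9708
G1 X10.00 Y25.00 E1.1618
G1 X2.93 Y22.07 E1.3527
G1 X0.00 Y15.00 E1.5436

At z = 20.7 mm: the cube is not intersected at this z (z outside [0, 10.5]); the sphere at (5.5, 8.5): section is a regular 8-gon, circumradius = √(r²−h²) = √(10.5²−10.2²) = 2.492; the cylinder at (10, 15): section is a regular 8-gon, circumradius r=10; the cube at (5, 2) is absent (z outside [5.5, 10]); Taking the union: the regions partially overlap (shared area 15.43 mm²), so overlapping operands fuse into one piece — 1 connected region. The outline is a single polygon with 12 vertices. Extrusion per mm of travel: 0.4 × 0.15 / (π × 0.875²) = 0.024945. Accumulating E over each segment gives final E = 1.5436.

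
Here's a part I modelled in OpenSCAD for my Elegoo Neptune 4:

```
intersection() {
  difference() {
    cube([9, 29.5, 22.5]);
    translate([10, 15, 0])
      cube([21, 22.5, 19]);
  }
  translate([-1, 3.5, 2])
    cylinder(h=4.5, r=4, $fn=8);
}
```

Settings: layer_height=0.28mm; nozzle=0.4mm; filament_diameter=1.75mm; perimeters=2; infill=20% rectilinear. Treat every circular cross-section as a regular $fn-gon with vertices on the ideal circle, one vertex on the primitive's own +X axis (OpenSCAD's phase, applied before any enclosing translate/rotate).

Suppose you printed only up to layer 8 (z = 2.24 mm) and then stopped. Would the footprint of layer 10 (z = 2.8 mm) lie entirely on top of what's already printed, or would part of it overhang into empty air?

entirely on top

Compare the two slices. At z = 2.24: the cube is present — its section is the full 9×29.5 rectangle (area 265.50 mm²); the cube at (10, 15) (footprint 21×22.5) is included at this height (area 472.50 mm²); Taking the first minus the rest: starting from the 9×29.5 cube (265.50 mm²), the 21×22.5 cube at (10, 15) misses the remaining region (no effect) — area = 265.50 mm²; the r=4 cylinder at (-1, 3.5) contributes a regular 8-gon of circumradius 4 (area = (8/2)·4.000²·sin(360°/8) = 45.25 mm²); Taking the intersection: the r=4 cylinder at (-1, 3.5) partially overlaps the result so far; clipping to the common part keeps 15.03 mm² — area = 15.03 mm². At z = 2.8: the cube is present — its section is the full 9×29.5 rectangle (area 265.50 mm²); the cube at (10, 15) is present — its section is the full 21×22.5 rectangle (area 472.50 mm²); Subtracting the remaining from the first: starting from the 9×29.5 cube (265.50 mm²), the 21×22.5 cube at (10, 15) misses the remaining region (no effect) — area = 265.50 mm²; the r=4 cylinder at (-1, 3.5) gives a regular 8-gon of circumradius 4 (constant along its height) (area = (8/2)·4.000²·sin(360°/8) = 45.25 mm²); Keeping only the common overlap: the r=4 cylinder at (-1, 3.5) partially overlaps that combined region; clipping to the common part keeps 15.03 mm² — area = 15.03 mm². Checking containment: the cross-section at z = 2.8 is a subset of the cross-section at z = 2.24.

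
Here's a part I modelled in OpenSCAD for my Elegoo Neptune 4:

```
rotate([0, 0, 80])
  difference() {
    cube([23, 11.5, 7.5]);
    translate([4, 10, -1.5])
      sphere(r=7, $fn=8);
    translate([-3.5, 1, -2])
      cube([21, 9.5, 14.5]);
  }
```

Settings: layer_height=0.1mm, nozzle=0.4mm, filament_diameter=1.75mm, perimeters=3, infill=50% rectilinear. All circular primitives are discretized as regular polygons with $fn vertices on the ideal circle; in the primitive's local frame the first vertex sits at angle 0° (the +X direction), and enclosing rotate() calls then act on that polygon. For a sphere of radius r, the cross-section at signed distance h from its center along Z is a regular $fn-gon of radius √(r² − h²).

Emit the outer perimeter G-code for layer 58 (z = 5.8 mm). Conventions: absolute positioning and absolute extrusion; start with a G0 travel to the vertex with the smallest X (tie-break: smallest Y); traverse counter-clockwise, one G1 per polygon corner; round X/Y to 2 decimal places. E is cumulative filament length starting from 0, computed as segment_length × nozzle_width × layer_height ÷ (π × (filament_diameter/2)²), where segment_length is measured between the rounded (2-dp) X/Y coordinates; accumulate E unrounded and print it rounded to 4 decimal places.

G0 X-11.33 Y2.00 Z5.80
G1 X-10.34 Y1.82 E0.0167
G1 X-7.30 Y19.06 E0.3079
G1 X2.05 Y17.41 E0.4658
G1 X-0.98 Y0.17 E0.7568
G1 X0.00 Y0.00 E0.7734
G1 X3.99 Y22.65 E1.1559
G1 X-7.33 Y24.65 E1.3470
G1 X-11.33 Y2.00 E1.7295

At z = 5.8 mm: the cube (footprint 23×11.5) is included at this height; the sphere at (4, 10) is not intersected at this z (|z−center|=7.300 > r=7); the cube at (-3.5, 1) (footprint 21×9.5) is included at this height; Taking the first minus the rest: starting from the 23×11.5 cube, the 21×9.5 cube at (-3.5, 1) partially overlaps it — only the 166.25 mm² overlap (of its 199.50 mm²) is removed, clipping the outline — 1 connected region; (rotated 80° about Z; rotation is an isometry so areas/perimeters/island counts are preserved). The outline is a single polygon with 8 vertices. Extrusion per mm of travel: 0.4 × 0.1 / (π × 0.875²) = 0.016630. Accumulating E over each segment gives final E = 1.7295.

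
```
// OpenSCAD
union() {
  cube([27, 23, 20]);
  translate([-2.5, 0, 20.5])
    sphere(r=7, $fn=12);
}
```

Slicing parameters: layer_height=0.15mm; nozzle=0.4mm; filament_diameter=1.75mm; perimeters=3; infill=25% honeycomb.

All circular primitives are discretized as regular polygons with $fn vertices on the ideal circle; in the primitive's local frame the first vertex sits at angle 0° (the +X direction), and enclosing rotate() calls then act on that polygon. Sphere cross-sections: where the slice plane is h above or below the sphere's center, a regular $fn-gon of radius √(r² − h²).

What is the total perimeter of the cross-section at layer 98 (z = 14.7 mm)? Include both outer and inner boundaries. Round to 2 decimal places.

At z = 14.7 mm: the cube is present — its section is the full 27×23 rectangle (perimeter 100.00 mm); the r=7 sphere at (-2.5, 0) slices to a regular 12-gon of circumradius 3.919 (√(r²−h²) with h=5.8 from center) (perimeter = 2·12·3.919·sin(180°/12) = 24.34 mm); Merging all regions: the regions partially overlap (shared area 2.67 mm²), so the edge portions inside another operand are dropped and the merged outline is re-measured after clipping — boundary = 116.78 mm. Overall, the cross-section is a single solid region. Total boundary length (outer) = 116.78 mm.

116.78 mm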